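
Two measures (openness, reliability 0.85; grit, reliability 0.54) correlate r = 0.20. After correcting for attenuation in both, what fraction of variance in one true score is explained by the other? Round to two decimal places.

Disattenuated r = 0.20 / √(0.85 × 0.54) = 0.20 / 0.6775 = 0.2952.
Shared true-score variance = 0.2952² = 0.0871 ≈ 0.09.

0.09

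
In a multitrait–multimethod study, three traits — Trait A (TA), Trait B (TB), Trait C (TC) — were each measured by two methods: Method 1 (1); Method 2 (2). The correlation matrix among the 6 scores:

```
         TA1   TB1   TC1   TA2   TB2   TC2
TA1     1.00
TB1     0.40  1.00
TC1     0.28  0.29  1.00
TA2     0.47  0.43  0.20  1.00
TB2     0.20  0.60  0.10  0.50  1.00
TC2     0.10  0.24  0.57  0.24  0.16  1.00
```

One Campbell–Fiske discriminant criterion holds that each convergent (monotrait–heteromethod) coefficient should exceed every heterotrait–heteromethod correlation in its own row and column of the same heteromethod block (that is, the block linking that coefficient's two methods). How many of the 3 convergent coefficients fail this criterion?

0

Convergent coefficients and their comparison sets:
TA (methods 1·2): 0.47 vs {0.20, 0.43, 0.10, 0.20} → pass.
TB (methods 1·2): 0.60 vs {0.43, 0.20, 0.24, 0.10} → pass.
TC (methods 1·2): 0.57 vs {0.20, 0.10, 0.10, 0.24} → pass.
0 of 3 fail.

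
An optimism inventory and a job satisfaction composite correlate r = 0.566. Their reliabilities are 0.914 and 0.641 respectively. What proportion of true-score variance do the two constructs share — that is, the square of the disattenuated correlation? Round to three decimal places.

0.547

Disattenuated r = 0.566 / √(0.914 × 0.641) = 0.566 / 0.7654 = 0.7395.
Shared true-score variance = 0.7395² = 0.5469 ≈ 0.547.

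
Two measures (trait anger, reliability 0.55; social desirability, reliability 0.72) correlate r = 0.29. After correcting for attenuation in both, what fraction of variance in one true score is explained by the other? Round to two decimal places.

Disattenuated r = 0.29 / √(0.55 × 0.72) = 0.29 / 0.6293 = 0.4608.
Shared true-score variance = 0.4608² = 0.2123 ≈ 0.21.

0.21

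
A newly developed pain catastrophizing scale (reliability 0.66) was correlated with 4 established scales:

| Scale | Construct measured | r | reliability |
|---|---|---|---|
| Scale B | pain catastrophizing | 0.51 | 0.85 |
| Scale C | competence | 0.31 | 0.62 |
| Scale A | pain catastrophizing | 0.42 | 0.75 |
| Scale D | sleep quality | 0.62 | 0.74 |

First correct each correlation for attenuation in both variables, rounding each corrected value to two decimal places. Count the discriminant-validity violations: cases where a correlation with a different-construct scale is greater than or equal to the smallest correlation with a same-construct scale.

1

Disattenuated r (r / √(r_scale · r_new)):
  Scale B (conv): 0.51 / √(0.85·0.66) = 0.68
  Scale C (disc): 0.31 / √(0.62·0.66) = 0.48
  Scale A (conv): 0.42 / √(0.75·0.66) = 0.60
  Scale D (disc): 0.62 / √(0.74·0.66) = 0.89
Smallest convergent = 0.60. Discriminant values: 0.48, 0.89; count ≥ 0.60 → 1.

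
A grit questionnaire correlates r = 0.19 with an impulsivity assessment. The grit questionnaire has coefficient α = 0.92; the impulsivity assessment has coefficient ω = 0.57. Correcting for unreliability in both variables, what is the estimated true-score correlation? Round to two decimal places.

r_true = r_obs / √(r_xx · r_yy) = 0.19 / √(0.92 × 0.57) = 0.19 / √0.5244 = 0.19 / 0.7242 ≈ 0.26.

0.26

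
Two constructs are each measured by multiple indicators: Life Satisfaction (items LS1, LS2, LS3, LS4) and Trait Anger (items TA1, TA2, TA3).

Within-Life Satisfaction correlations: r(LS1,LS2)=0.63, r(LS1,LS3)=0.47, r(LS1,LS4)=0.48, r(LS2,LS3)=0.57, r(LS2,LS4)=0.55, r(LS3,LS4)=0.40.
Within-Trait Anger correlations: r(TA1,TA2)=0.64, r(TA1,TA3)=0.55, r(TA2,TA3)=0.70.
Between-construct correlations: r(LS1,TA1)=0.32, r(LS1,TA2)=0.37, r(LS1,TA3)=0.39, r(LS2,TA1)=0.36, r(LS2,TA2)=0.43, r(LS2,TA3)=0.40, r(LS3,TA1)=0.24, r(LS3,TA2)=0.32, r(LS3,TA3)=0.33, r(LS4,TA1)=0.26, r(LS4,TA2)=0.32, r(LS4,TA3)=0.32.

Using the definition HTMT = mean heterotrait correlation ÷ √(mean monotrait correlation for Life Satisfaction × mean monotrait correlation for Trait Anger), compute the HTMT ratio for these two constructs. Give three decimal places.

Between-construct mean = 4.06/12 = 0.3383.
Mean within-LS = 3.10/6 = 0.5167; mean within-TA = 1.89/3 = 0.6300.
Geometric mean = √(0.5167 × 0.6300) = 0.5705.
HTMT = 0.3383 / 0.5705 = 0.593.

0.593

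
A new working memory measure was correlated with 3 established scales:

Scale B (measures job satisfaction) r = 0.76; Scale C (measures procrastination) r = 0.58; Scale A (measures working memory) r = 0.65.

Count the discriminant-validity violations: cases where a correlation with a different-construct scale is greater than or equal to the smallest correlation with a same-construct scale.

Convergent (same construct = working memory): Scale A.
Smallest convergent = 0.65. Discriminant values: 0.76, 0.58; count ≥ 0.65 → 1.

1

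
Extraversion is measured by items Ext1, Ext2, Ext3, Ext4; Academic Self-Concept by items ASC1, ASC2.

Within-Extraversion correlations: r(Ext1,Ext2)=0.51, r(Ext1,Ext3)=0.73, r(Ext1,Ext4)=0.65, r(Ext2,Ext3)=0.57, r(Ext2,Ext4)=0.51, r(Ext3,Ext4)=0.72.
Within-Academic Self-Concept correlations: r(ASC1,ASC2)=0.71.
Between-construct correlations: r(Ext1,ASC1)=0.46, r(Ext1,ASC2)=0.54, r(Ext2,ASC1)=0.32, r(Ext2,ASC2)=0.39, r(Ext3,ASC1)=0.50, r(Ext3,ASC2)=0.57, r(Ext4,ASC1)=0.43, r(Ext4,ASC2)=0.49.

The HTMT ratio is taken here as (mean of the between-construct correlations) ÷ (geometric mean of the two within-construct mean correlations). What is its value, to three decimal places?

Between-construct mean = 3.70/8 = 0.4625.
Mean within-Ext = 3.69/6 = 0.6150; mean within-ASC = 0.71/1 = 0.7100.
Geometric mean = √(0.6150 × 0.7100) = 0.6608.
HTMT = 0.4625 / 0.6608 = 0.700.

0.700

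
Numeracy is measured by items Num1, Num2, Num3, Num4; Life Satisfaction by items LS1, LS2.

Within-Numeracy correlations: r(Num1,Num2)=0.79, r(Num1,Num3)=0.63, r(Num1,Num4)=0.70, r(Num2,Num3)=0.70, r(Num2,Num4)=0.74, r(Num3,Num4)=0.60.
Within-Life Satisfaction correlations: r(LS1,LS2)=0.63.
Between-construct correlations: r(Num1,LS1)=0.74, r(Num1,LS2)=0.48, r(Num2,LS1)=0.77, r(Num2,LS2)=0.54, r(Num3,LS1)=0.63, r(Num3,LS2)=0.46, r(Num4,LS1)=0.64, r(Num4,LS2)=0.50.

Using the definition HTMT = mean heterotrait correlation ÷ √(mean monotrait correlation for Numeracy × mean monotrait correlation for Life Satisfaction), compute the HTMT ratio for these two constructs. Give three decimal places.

Mean between = 4.76/8 = 0.5950.
Mean within-Num = 4.16/6 = 0.6933; mean within-LS = 0.63/1 = 0.6300.
Geometric mean = √(0.6933 × 0.6300) = 0.6609.
HTMT = 0.5950 / 0.6609 = 0.900.

0.900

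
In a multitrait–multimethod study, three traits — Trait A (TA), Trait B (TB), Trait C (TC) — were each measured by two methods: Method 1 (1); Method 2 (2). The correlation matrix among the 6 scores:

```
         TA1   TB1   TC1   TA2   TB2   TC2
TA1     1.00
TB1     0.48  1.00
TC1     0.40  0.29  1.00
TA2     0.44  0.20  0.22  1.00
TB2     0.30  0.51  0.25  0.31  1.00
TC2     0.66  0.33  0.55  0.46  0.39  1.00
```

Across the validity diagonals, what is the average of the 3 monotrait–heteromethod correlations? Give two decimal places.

Convergent values: 0.44, 0.51, 0.55; mean = 1.50/3 = 0.50.

0.50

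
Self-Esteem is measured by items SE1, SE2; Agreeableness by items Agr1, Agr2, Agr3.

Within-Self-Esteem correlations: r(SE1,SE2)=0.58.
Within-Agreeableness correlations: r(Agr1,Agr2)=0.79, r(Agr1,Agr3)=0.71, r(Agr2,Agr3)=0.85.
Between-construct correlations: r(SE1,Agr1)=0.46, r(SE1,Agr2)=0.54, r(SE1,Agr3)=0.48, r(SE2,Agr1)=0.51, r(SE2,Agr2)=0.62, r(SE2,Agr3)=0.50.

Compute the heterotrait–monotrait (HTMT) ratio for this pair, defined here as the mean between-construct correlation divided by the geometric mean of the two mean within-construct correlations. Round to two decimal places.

Mean heterotrait r = 3.11/6 = 0.5183.
Mean within-SE = 0.58/1 = 0.5800; mean within-Agr = 2.35/3 = 0.7833.
Geometric mean = √(0.5800 × 0.7833) = 0.6740.
HTMT = 0.5183 / 0.6740 = 0.77.

0.77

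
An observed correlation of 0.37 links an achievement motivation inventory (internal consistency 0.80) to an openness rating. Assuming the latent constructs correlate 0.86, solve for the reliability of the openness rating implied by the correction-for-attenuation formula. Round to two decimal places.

r_true = r_obs / √(r_xx · r_yy) ⇒ 0.86 = 0.37 / √(0.80 · r_yy).
√(0.80 · r_yy) = 0.37 / 0.86 = 0.4302; 0.80 · r_yy = 0.1851; r_yy = 0.1851 / 0.80 ≈ 0.23.

0.23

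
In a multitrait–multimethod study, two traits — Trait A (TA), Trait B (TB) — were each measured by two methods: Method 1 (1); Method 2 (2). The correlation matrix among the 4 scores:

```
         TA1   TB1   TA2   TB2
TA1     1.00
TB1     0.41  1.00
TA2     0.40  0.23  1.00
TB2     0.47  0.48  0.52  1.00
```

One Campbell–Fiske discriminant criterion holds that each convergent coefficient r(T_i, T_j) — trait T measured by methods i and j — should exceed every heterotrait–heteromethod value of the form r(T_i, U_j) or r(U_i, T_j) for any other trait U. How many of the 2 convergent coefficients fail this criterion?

1

Checking each validity diagonal entry against its comparison values:
TA (methods 1·2): 0.40 vs {0.47, 0.23} → fail.
TB (methods 1·2): 0.48 vs {0.23, 0.47} → pass.
1 of 2 fail.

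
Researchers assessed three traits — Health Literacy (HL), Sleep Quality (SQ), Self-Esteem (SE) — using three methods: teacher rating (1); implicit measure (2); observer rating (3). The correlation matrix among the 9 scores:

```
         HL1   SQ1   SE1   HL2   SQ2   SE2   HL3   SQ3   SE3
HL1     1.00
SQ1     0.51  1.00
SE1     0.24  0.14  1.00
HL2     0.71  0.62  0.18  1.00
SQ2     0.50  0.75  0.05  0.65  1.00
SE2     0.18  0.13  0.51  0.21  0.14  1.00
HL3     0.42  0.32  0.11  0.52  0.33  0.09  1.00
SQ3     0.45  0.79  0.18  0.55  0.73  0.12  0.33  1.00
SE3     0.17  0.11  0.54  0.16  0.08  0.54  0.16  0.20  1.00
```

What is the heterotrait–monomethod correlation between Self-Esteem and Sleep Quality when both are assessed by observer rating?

Different traits, same method: r(SE3, SQ3) = 0.20.

0.20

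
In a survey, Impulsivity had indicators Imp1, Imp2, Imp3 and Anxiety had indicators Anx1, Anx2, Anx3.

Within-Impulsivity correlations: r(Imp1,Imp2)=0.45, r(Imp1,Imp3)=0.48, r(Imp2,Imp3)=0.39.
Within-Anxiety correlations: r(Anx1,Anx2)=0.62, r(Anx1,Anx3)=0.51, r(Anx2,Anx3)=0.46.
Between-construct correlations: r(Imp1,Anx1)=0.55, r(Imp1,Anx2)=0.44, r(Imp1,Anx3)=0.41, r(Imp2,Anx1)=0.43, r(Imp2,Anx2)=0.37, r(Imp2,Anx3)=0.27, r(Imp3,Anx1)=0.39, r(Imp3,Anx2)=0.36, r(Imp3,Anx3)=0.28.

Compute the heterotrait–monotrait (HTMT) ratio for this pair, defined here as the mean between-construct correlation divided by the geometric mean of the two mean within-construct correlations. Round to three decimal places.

0.805

Between-construct mean = 3.50/9 = 0.3889.
Mean within-Imp = 1.32/3 = 0.4400; mean within-Anx = 1.59/3 = 0.5300.
Geometric mean = √(0.4400 × 0.5300) = 0.4829.
HTMT = 0.3889 / 0.4829 = 0.805.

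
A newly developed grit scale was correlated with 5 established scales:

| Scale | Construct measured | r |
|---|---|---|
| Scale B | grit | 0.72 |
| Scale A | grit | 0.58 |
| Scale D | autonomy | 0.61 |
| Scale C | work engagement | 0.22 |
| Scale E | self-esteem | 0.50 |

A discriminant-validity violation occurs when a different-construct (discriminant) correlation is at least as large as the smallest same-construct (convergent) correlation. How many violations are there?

Convergent (same construct = grit): Scale B, Scale A.
Smallest convergent = 0.58. Discriminant values: 0.61, 0.22, 0.50; count ≥ 0.58 → 1.

1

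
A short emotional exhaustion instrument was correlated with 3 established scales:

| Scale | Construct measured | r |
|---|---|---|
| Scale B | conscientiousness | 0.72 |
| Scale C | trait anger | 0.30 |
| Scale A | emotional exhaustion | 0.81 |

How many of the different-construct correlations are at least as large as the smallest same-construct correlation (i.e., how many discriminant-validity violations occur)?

0

Convergent (same construct = emotional exhaustion): Scale A.
Smallest convergent = 0.81. Discriminant values: 0.72, 0.30; count ≥ 0.81 → 0.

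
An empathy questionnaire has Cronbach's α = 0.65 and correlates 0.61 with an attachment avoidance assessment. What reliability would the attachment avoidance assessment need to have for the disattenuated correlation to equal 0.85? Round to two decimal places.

0.79

r_true = r_obs / √(r_xx · r_yy) ⇒ 0.85 = 0.61 / √(0.65 · r_yy).
√(0.65 · r_yy) = 0.61 / 0.85 = 0.7176; 0.65 · r_yy = 0.5149; r_yy = 0.5149 / 0.65 ≈ 0.79.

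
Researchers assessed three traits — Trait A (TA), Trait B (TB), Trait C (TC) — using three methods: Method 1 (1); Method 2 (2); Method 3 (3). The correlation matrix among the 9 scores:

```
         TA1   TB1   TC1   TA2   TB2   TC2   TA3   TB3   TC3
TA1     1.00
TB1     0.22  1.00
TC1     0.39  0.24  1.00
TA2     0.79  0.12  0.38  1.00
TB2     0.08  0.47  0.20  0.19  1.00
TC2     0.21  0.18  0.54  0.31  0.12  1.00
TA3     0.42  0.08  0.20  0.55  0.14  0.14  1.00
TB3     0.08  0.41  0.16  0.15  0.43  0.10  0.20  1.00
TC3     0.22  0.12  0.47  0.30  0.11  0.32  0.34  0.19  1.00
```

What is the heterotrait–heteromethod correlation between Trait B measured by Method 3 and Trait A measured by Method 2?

0.15

Different traits and methods: r(TB3, TA2) = 0.15.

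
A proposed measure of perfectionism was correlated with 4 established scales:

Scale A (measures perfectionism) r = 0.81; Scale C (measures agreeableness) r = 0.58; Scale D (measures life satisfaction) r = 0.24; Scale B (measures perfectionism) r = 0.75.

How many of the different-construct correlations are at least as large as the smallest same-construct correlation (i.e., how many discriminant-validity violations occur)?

0

Convergent (same construct = perfectionism): Scale A, Scale B.
Smallest convergent = 0.75. Discriminant values: 0.58, 0.24; count ≥ 0.75 → 0.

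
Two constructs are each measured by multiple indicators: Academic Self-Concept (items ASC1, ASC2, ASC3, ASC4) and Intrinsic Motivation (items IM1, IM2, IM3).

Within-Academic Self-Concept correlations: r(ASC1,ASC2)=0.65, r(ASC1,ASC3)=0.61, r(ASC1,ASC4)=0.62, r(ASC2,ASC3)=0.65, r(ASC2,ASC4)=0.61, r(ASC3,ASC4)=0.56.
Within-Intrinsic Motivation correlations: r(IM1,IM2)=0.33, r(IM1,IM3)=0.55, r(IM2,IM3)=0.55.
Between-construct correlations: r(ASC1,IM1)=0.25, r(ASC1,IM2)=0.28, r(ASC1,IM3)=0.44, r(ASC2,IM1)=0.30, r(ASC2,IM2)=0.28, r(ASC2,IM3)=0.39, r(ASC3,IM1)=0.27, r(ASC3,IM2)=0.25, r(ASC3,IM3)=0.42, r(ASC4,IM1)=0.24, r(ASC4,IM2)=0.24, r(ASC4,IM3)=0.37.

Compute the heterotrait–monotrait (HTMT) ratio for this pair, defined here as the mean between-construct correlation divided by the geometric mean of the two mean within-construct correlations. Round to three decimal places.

Between-construct mean = 3.73/12 = 0.3108.
Mean within-ASC = 3.70/6 = 0.6167; mean within-IM = 1.43/3 = 0.4767.
Geometric mean = √(0.6167 × 0.4767) = 0.5422.
HTMT = 0.3108 / 0.5422 = 0.573.

0.573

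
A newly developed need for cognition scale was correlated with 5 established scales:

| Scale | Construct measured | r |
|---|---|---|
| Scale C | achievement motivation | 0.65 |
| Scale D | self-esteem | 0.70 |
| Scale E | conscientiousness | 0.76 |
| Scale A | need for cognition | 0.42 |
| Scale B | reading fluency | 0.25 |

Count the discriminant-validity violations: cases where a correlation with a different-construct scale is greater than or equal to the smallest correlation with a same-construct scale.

Convergent (same construct = need for cognition): Scale A.
Smallest convergent = 0.42. Discriminant values: 0.65, 0.70, 0.76, 0.25; count ≥ 0.42 → 3.

3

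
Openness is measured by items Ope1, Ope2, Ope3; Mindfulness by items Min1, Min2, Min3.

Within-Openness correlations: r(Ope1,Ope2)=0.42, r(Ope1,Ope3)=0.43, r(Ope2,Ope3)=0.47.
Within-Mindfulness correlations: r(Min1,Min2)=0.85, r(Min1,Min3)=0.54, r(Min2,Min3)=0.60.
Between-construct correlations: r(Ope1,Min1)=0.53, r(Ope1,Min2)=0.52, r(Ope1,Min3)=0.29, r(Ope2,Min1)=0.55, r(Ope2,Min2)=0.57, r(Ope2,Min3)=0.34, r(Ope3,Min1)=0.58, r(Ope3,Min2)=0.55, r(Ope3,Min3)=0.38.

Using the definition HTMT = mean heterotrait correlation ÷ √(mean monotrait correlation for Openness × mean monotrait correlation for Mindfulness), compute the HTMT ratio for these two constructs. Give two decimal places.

0.89

Mean between = 4.31/9 = 0.4789.
Mean within-Ope = 1.32/3 = 0.4400; mean within-Min = 1.99/3 = 0.6633.
Geometric mean = √(0.4400 × 0.6633) = 0.5402.
HTMT = 0.4789 / 0.5402 = 0.89.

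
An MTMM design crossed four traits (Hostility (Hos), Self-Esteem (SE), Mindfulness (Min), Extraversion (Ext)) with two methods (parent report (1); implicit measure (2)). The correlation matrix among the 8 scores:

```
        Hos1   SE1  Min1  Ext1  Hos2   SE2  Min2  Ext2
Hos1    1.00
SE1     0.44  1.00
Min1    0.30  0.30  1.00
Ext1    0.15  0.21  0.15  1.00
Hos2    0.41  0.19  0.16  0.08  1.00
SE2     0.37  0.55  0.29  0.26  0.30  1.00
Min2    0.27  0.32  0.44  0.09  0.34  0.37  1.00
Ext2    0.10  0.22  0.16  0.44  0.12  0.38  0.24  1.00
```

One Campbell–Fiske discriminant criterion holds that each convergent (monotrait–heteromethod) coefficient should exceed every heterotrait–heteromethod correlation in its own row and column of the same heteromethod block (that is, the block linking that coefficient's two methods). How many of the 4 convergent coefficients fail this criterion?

0

Each convergent coefficient versus the relevant comparison correlations:
Hos (methods 1·2): 0.41 vs {0.37, 0.19, 0.27, 0.16, 0.10, 0.08} → pass.
SE (methods 1·2): 0.55 vs {0.19, 0.37, 0.32, 0.29, 0.22, 0.26} → pass.
Min (methods 1·2): 0.44 vs {0.16, 0.27, 0.29, 0.32, 0.16, 0.09} → pass.
Ext (methods 1·2): 0.44 vs {0.08, 0.10, 0.26, 0.22, 0.09, 0.16} → pass.
0 of 4 fail.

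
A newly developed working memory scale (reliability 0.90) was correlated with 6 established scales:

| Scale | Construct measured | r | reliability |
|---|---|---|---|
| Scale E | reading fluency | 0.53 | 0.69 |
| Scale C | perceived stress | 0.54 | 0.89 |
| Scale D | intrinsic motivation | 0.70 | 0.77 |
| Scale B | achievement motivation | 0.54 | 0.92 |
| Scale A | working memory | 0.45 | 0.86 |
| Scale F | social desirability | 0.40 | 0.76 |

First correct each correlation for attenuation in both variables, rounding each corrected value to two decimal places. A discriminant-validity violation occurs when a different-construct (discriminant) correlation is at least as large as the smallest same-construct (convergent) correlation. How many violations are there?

Disattenuated r (r / √(r_scale · r_new)):
  Scale E (disc): 0.53 / √(0.69·0.90) = 0.67
  Scale C (disc): 0.54 / √(0.89·0.90) = 0.60
  Scale D (disc): 0.70 / √(0.77·0.90) = 0.84
  Scale B (disc): 0.54 / √(0.92·0.90) = 0.59
  Scale A (conv): 0.45 / √(0.86·0.90) = 0.51
  Scale F (disc): 0.40 / √(0.76·0.90) = 0.48
Smallest convergent = 0.51. Discriminant values: 0.67, 0.60, 0.84, 0.59, 0.48; count ≥ 0.51 → 4.

4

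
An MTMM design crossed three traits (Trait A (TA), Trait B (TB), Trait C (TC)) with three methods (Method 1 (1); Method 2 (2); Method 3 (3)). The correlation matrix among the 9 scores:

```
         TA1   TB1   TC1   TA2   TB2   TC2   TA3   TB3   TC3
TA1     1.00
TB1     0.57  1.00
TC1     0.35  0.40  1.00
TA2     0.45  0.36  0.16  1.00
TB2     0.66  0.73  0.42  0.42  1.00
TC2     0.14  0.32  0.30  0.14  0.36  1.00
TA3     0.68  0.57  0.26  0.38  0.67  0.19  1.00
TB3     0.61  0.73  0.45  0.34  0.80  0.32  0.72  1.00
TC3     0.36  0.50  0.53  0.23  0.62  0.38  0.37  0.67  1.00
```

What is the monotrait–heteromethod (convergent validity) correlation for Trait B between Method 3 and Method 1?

0.73

Same trait (TB), different methods: r(TB3, TB1) = 0.73.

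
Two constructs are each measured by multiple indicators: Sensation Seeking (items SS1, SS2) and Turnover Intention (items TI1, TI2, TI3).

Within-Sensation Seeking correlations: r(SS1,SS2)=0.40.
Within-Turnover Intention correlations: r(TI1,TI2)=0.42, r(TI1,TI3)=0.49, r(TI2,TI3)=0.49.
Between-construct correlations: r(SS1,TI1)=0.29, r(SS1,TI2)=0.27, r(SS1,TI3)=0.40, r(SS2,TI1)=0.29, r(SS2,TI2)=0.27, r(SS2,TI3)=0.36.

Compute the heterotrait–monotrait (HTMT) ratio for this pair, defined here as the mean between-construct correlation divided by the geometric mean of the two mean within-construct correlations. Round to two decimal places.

Mean between = 1.88/6 = 0.3133.
Mean within-SS = 0.40/1 = 0.4000; mean within-TI = 1.40/3 = 0.4667.
Geometric mean = √(0.4000 × 0.4667) = 0.4321.
HTMT = 0.3133 / 0.4321 = 0.73.

0.73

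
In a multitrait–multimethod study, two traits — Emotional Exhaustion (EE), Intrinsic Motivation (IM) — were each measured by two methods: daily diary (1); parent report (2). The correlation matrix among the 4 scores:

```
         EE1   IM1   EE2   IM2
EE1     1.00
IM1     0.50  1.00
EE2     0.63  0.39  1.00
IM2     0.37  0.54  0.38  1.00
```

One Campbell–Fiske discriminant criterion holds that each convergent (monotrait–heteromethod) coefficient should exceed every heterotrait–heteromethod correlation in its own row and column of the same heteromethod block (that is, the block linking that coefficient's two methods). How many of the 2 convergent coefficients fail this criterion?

0

Each convergent coefficient versus the relevant comparison correlations:
EE (methods 1·2): 0.63 vs {0.37, 0.39} → pass.
IM (methods 1·2): 0.54 vs {0.39, 0.37} → pass.
0 of 2 fail.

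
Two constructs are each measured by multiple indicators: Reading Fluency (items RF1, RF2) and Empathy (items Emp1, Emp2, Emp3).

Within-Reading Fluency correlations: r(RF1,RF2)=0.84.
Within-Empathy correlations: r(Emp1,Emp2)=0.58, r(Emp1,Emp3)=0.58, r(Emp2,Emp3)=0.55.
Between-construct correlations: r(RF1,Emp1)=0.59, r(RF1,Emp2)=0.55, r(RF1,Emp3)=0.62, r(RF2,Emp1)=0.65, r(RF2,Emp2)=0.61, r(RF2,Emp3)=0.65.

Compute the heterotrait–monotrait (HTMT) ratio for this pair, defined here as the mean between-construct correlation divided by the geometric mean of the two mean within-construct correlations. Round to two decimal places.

Mean between = 3.67/6 = 0.6117.
Mean within-RF = 0.84/1 = 0.8400; mean within-Emp = 1.71/3 = 0.5700.
Geometric mean = √(0.8400 × 0.5700) = 0.6920.
HTMT = 0.6117 / 0.6920 = 0.88.

0.88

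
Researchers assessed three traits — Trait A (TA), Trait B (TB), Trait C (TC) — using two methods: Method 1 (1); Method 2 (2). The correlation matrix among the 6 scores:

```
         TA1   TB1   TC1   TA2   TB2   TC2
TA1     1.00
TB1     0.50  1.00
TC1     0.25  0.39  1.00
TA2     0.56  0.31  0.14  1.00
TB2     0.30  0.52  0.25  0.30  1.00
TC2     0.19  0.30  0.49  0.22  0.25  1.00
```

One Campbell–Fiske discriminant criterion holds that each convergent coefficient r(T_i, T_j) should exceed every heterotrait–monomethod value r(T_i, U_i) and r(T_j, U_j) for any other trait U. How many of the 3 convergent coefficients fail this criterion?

Convergent coefficients and their comparison sets:
TA (methods 1·2): 0.56 vs {0.50, 0.30, 0.25, 0.22} → pass.
TB (methods 1·2): 0.52 vs {0.50, 0.30, 0.39, 0.25} → pass.
TC (methods 1·2): 0.49 vs {0.25, 0.22, 0.39, 0.25} → pass.
0 of 3 fail.

0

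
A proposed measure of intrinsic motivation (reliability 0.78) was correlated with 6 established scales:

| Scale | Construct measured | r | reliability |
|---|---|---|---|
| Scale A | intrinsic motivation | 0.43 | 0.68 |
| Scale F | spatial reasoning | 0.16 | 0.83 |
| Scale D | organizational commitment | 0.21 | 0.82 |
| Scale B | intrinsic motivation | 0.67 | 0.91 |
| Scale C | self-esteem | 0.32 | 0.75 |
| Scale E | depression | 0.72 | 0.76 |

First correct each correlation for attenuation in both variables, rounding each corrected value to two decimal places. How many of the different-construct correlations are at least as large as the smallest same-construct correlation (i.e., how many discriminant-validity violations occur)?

Disattenuated r (r / √(r_scale · r_new)):
  Scale A (conv): 0.43 / √(0.68·0.78) = 0.59
  Scale F (disc): 0.16 / √(0.83·0.78) = 0.20
  Scale D (disc): 0.21 / √(0.82·0.78) = 0.26
  Scale B (conv): 0.67 / √(0.91·0.78) = 0.80
  Scale C (disc): 0.32 / √(0.75·0.78) = 0.42
  Scale E (disc): 0.72 / √(0.76·0.78) = 0.94
Smallest convergent = 0.59. Discriminant values: 0.20, 0.26, 0.42, 0.94; count ≥ 0.59 → 1.

1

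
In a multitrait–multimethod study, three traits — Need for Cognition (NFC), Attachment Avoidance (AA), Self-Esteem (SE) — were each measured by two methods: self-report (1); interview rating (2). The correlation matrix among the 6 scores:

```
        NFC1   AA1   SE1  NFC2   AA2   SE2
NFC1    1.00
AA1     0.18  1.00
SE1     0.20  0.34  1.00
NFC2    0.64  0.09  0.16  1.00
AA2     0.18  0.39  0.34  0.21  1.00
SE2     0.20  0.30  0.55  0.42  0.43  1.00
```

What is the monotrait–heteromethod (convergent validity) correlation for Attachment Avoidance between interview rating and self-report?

Same trait (AA), different methods: r(AA2, AA1) = 0.39.

0.39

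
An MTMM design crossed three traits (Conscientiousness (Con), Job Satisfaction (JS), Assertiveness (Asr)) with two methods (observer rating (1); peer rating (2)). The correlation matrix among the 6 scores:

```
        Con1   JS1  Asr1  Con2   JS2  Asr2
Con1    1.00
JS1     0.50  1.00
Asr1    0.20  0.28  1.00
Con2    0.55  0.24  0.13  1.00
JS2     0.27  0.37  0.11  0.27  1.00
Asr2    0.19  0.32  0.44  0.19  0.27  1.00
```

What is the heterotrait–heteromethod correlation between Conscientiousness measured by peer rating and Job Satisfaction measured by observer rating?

Different traits and methods: r(Con2, JS1) = 0.24.

0.24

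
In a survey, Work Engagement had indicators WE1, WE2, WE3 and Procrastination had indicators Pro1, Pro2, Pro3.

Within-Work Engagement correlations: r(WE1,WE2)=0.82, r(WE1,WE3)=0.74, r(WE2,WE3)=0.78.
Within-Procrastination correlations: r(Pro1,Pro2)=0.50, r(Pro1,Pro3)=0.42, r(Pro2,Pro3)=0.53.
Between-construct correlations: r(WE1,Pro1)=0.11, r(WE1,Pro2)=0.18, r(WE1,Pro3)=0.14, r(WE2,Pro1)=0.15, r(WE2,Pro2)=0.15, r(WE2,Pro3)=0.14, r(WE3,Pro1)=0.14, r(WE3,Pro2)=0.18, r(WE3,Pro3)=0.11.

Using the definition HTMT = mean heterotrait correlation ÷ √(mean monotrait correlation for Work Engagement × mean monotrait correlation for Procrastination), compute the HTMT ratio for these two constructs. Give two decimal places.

Between-construct mean = 1.30/9 = 0.1444.
Mean within-WE = 2.34/3 = 0.7800; mean within-Pro = 1.45/3 = 0.4833.
Geometric mean = √(0.7800 × 0.4833) = 0.6140.
HTMT = 0.1444 / 0.6140 = 0.24.

0.24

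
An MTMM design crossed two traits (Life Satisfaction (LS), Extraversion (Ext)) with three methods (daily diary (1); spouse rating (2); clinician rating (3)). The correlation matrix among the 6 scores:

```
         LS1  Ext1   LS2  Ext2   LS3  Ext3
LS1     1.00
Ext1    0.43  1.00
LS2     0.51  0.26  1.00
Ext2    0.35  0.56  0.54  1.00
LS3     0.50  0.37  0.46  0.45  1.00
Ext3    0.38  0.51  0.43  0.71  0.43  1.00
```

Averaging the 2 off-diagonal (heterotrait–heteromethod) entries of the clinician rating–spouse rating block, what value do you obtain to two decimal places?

HTHM values (method 3 × method 2): 0.45, 0.43; mean = 0.88/2 = 0.44.

0.44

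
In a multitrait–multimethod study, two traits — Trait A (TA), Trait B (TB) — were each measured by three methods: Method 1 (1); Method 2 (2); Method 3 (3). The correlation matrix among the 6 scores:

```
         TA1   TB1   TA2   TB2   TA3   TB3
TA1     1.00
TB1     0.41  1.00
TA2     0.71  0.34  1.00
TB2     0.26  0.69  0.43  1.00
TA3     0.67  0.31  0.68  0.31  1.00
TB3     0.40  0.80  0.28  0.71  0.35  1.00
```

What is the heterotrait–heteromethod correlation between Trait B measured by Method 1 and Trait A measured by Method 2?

0.34

Different traits and methods: r(TB1, TA2) = 0.34.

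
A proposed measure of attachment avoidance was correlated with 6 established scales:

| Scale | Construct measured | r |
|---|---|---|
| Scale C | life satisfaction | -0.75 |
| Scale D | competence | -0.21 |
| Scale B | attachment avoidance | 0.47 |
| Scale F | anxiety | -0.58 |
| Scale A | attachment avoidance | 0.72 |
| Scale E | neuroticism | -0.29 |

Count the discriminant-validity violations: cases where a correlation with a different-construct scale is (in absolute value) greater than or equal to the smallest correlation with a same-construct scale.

2

Convergent (same construct = attachment avoidance): Scale B, Scale A.
Smallest convergent = 0.47. Discriminant |r|: 0.75, 0.21, 0.58, 0.29; count ≥ 0.47 → 2.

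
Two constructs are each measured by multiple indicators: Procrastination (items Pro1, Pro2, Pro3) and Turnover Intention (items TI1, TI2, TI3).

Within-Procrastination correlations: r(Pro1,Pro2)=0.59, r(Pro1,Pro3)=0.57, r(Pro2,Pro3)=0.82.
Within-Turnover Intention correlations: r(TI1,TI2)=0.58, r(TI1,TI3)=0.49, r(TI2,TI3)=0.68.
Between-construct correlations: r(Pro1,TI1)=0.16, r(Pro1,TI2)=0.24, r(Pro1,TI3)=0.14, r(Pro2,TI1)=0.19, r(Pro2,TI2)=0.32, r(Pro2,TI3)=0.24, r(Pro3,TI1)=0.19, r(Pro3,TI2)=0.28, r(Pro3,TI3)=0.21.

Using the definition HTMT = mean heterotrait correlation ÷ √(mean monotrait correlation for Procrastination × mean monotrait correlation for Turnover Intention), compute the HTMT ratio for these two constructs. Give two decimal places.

0.35

Mean between = 1.97/9 = 0.2189.
Mean within-Pro = 1.98/3 = 0.6600; mean within-TI = 1.75/3 = 0.5833.
Geometric mean = √(0.6600 × 0.5833) = 0.6205.
HTMT = 0.2189 / 0.6205 = 0.35.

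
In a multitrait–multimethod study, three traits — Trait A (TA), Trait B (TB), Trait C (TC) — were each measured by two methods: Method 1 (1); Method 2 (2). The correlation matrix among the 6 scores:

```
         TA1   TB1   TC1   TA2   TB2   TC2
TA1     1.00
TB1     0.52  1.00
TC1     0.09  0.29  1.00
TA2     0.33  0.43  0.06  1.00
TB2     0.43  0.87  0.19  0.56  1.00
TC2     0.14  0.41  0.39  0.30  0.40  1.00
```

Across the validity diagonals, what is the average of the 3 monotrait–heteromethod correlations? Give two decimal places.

0.53

Convergent values: 0.33, 0.87, 0.39; mean = 1.59/3 = 0.53.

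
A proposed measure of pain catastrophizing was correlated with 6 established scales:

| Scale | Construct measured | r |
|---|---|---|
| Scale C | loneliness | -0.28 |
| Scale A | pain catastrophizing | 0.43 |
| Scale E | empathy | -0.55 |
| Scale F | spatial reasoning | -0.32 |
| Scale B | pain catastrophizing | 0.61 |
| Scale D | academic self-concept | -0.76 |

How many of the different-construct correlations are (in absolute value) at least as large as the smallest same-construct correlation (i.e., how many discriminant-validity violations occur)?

Convergent (same construct = pain catastrophizing): Scale A, Scale B.
Smallest convergent = 0.43. Discriminant |r|: 0.28, 0.55, 0.32, 0.76; count ≥ 0.43 → 2.

2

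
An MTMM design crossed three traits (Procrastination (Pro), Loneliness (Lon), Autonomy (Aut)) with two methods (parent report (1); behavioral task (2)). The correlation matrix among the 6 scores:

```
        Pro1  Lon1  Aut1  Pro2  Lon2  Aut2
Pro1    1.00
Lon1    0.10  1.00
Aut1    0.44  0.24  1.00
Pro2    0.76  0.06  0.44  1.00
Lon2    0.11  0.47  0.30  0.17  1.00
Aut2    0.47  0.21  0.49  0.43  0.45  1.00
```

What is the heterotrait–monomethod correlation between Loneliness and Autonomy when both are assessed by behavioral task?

Different traits, same method: r(Lon2, Aut2) = 0.45.

0.45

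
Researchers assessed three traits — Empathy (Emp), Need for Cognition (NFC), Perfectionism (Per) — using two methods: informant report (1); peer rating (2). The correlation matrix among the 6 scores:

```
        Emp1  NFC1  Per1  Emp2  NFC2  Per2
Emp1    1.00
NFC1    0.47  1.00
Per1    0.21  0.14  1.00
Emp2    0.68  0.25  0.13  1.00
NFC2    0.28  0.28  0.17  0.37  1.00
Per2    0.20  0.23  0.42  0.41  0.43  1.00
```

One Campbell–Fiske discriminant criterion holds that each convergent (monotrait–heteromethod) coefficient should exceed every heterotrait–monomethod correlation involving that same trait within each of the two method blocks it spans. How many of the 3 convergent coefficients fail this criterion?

Checking each validity diagonal entry against its comparison values:
Emp (methods 1·2): 0.68 vs {0.47, 0.37, 0.21, 0.41} → pass.
NFC (methods 1·2): 0.28 vs {0.47, 0.37, 0.14, 0.43} → fail.
Per (methods 1·2): 0.42 vs {0.21, 0.41, 0.14, 0.43} → fail.
2 of 3 fail.

2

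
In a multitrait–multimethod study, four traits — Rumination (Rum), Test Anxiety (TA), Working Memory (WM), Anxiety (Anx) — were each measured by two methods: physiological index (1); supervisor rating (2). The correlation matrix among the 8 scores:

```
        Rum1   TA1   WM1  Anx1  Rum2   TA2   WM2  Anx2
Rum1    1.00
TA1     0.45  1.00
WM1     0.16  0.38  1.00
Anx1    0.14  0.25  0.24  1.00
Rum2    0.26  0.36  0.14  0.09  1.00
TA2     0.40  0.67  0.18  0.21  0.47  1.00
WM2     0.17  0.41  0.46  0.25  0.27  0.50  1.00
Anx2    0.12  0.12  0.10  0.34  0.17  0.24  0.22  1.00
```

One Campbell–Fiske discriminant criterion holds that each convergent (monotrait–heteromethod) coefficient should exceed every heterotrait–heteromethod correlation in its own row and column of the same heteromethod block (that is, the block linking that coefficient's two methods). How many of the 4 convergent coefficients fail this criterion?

Convergent coefficients and their comparison sets:
Rum (methods 1·2): 0.26 vs {0.40, 0.36, 0.17, 0.14, 0.12, 0.09} → fail.
TA (methods 1·2): 0.67 vs {0.36, 0.40, 0.41, 0.18, 0.12, 0.21} → pass.
WM (methods 1·2): 0.46 vs {0.14, 0.17, 0.18, 0.41, 0.10, 0.25} → pass.
Anx (methods 1·2): 0.34 vs {0.09, 0.12, 0.21, 0.12, 0.25, 0.10} → pass.
1 of 4 fail.

1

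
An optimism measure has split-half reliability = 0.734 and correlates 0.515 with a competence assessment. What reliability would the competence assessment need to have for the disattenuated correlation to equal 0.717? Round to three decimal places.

0.703

r_true = r_obs / √(r_xx · r_yy) ⇒ 0.717 = 0.515 / √(0.734 · r_yy).
√(0.734 · r_yy) = 0.515 / 0.717 = 0.7183; 0.734 · r_yy = 0.5160; r_yy = 0.5160 / 0.734 ≈ 0.703.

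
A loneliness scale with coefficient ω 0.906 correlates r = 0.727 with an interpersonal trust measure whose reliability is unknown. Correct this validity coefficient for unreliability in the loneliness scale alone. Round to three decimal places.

0.764

Single correction: r_c = r_obs / √r_xx = 0.727 / √0.906 = 0.727 / 0.9518 ≈ 0.764.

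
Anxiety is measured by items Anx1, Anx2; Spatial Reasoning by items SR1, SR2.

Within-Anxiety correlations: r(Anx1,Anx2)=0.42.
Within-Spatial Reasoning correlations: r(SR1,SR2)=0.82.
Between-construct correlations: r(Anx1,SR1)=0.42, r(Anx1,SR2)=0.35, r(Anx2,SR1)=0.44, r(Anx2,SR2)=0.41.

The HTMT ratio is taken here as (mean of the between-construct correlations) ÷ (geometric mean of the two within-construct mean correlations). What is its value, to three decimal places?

0.690

Mean heterotrait r = 1.62/4 = 0.4050.
Mean within-Anx = 0.42/1 = 0.4200; mean within-SR = 0.82/1 = 0.8200.
Geometric mean = √(0.4200 × 0.8200) = 0.5869.
HTMT = 0.4050 / 0.5869 = 0.690.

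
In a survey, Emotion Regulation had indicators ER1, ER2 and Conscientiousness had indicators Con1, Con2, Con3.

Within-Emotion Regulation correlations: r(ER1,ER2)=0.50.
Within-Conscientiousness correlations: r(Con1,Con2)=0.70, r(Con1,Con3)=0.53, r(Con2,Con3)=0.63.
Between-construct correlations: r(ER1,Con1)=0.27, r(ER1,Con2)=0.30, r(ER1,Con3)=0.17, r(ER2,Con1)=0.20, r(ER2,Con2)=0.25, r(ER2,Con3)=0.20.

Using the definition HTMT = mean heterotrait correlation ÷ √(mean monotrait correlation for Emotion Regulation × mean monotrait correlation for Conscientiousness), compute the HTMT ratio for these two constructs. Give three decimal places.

Mean between = 1.39/6 = 0.2317.
Mean within-ER = 0.50/1 = 0.5000; mean within-Con = 1.86/3 = 0.6200.
Geometric mean = √(0.5000 × 0.6200) = 0.5568.
HTMT = 0.2317 / 0.5568 = 0.416.

0.416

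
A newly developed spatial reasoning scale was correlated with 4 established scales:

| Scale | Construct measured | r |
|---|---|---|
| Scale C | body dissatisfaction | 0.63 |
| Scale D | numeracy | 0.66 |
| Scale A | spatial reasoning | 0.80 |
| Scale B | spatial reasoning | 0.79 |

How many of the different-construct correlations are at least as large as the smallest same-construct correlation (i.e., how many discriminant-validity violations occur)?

Convergent (same construct = spatial reasoning): Scale A, Scale B.
Smallest convergent = 0.79. Discriminant values: 0.63, 0.66; count ≥ 0.79 → 0.

0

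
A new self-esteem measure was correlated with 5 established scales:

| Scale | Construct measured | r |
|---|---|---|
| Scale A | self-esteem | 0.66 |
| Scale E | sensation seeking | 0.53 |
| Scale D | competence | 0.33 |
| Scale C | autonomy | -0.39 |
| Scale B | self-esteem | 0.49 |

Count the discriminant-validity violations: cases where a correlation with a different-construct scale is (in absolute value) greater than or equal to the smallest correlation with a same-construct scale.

1

Convergent (same construct = self-esteem): Scale A, Scale B.
Smallest convergent = 0.49. Discriminant |r|: 0.53, 0.33, 0.39; count ≥ 0.49 → 1.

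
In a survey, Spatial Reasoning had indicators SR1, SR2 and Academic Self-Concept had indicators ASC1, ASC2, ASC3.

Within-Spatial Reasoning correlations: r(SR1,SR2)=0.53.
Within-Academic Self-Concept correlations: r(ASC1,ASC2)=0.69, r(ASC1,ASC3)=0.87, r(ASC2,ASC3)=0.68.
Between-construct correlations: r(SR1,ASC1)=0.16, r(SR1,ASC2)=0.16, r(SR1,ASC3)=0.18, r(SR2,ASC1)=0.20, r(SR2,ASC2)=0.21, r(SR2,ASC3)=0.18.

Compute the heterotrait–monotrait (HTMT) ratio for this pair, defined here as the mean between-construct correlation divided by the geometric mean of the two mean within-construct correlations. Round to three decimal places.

Mean heterotrait r = 1.09/6 = 0.1817.
Mean within-SR = 0.53/1 = 0.5300; mean within-ASC = 2.24/3 = 0.7467.
Geometric mean = √(0.5300 × 0.7467) = 0.6291.
HTMT = 0.1817 / 0.6291 = 0.289.

0.289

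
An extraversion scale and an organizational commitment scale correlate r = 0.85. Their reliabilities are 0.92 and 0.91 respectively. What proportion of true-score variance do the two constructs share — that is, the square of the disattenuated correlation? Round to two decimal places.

Disattenuated r = 0.85 / √(0.92 × 0.91) = 0.85 / 0.9150 = 0.9290.
Shared true-score variance = 0.9290² = 0.8630 ≈ 0.86.

0.86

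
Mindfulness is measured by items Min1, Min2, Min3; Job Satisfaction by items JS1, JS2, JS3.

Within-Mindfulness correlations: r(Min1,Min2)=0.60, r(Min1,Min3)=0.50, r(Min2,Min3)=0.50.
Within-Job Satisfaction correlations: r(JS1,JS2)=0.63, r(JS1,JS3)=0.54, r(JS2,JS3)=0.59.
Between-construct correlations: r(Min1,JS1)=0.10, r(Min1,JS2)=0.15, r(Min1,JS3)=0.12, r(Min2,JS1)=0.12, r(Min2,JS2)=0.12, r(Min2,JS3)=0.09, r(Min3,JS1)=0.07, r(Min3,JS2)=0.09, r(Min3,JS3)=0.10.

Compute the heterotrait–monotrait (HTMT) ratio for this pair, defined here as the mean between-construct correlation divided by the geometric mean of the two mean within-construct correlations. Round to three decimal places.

0.191

Between-construct mean = 0.96/9 = 0.1067.
Mean within-Min = 1.60/3 = 0.5333; mean within-JS = 1.76/3 = 0.5867.
Geometric mean = √(0.5333 × 0.5867) = 0.5594.
HTMT = 0.1067 / 0.5594 = 0.191.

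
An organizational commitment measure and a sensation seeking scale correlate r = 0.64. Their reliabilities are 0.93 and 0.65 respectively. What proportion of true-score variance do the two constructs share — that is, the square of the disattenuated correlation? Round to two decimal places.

Disattenuated r = 0.64 / √(0.93 × 0.65) = 0.64 / 0.7775 = 0.8232.
Shared true-score variance = 0.8232² = 0.6777 ≈ 0.68.

0.68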